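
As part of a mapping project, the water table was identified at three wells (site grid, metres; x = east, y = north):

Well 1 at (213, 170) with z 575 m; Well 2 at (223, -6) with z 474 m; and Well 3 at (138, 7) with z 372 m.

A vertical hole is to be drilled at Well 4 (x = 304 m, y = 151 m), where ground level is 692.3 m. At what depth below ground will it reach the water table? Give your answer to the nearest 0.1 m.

Let the plane be z = a·x + b·y + c.
Well 2−Well 1: 10a − 176b = −101;  Well 3−Well 1: −75a − 163b = −203.
Solving gives a = 1.29906, b = 0.64767.
Then c = 575 − a·213 − b·170 = 188.20.
At (304, 151): z_contact = 394.91 + 97.80 + 188.20 = 680.91 m.
Depth below ground = 692.3 − 680.91 = 11.4 m.

11.4 m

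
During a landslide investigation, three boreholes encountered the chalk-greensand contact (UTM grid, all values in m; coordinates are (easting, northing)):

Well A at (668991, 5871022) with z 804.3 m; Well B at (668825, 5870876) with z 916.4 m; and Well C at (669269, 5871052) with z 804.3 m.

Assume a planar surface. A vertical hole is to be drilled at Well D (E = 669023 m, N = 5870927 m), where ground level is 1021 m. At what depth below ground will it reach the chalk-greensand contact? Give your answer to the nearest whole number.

131 m

Two edge vectors: Well A→Well B = (-166, -146, 112.1), Well A→Well C = (278, 30, 0).
Normal n = (Well A→Well B) × (Well A→Well C) = (-3363, 31163.8, 35608).
So ∂z/∂E = −n_x/n_z = 0.09444507 and ∂z/∂N = −n_y/n_z = −0.87519097.
Intercept c from Well A: 804.3 − 63182.90 + 5138265.43 = 5075886.83.
At (669023, 5870927): z_contact = 63185.9 − 5138182.3 + 5075886.83 = 890.5 m.
Depth below ground = 1021 − 890.5 = 131 m.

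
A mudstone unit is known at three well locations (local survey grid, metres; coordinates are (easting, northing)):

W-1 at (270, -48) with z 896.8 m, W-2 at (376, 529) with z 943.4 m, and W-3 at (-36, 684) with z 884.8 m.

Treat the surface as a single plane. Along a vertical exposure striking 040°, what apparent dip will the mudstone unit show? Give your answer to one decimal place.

8.1°

Two edge vectors: W-1→W-2 = (106, 577, 46.6), W-1→W-3 = (-306, 732, -12).
Normal n = (W-1→W-2) × (W-1→W-3) = (-41035.2, -12987.6, 254154).
So ∂z/∂E = −n_x/n_z = 0.16146 and ∂z/∂N = −n_y/n_z = 0.05110.
Unit vector along 040° is (sin 40°, cos 40°) = (0.6428, 0.7660).
Slope in that direction = a·(0.6428) + b·(0.7660) = 0.14293.
Apparent dip = arctan|0.14293| = 8.1° (true dip is 9.6°, so apparent ≤ true as expected).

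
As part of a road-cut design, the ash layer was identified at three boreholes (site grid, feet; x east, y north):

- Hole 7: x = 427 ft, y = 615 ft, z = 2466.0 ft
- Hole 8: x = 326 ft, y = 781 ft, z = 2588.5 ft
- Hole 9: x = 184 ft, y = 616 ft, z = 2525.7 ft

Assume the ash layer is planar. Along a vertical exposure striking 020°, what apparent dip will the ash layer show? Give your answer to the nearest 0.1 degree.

25.2°

Let the plane be z = a·x + b·y + c.
Hole 8−Hole 7: −101a + 166b = 122.5;  Hole 9−Hole 7: −243a + 1b = 59.7.
Solving gives a = −0.24325, b = 0.58995.
Unit vector along 020° is (sin 20°, cos 20°) = (0.3420, 0.9397).
Slope in that direction = a·(0.3420) + b·(0.9397) = 0.47117.
Apparent dip = arctan|0.47117| = 25.2° (true dip is 32.5°, so apparent ≤ true as expected).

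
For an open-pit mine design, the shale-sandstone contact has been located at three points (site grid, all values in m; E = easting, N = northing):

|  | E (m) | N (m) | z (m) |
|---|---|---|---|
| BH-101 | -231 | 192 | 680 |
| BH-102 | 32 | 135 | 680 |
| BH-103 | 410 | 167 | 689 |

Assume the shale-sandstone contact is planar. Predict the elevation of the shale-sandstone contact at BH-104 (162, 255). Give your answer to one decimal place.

691.7 m

Two edge vectors: BH-101→BH-102 = (263, -57, 0), BH-101→BH-103 = (641, -25, 9).
Normal n = (BH-101→BH-102) × (BH-101→BH-103) = (-513, -2367, 29962).
So ∂z/∂E = −n_x/n_z = 0.01712 and ∂z/∂N = −n_y/n_z = 0.07900.
Intercept c from BH-101: 680 + 3.96 − 15.17 = 668.79.
At (162, 255): z = 2.8 + 20.1 + 668.79 = 691.7 m.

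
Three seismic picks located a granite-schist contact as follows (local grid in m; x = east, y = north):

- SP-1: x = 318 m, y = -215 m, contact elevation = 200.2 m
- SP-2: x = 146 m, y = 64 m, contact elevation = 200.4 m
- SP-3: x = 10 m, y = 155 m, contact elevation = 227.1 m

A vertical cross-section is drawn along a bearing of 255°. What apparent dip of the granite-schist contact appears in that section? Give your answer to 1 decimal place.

20.6°

Let the plane be z = a·x + b·y + c.
SP-2−SP-1: −172a + 279b = 0.2;  SP-3−SP-1: −308a + 370b = 26.9.
Solving gives a = −0.33335, b = −0.20479.
Unit vector along 255° is (sin 255°, cos 255°) = (-0.9659, -0.2588).
Slope in that direction = a·(-0.9659) + b·(-0.2588) = 0.37500.
Apparent dip = arctan|0.37500| = 20.6° (true dip is 21.4°, so apparent ≤ true as expected).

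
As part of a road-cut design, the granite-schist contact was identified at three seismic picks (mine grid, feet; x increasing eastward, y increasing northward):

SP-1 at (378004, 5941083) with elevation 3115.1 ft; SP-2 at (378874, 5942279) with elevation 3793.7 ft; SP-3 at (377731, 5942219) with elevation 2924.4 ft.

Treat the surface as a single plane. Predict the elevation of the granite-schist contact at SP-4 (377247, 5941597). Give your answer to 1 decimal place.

2547.5 ft

Two edge vectors: SP-1→SP-2 = (870, 1196, 678.6), SP-1→SP-3 = (-273, 1136, -190.7).
Normal n = (SP-1→SP-2) × (SP-1→SP-3) = (-998966.8, -19348.8, 1314828).
So ∂z/∂x = −n_x/n_z = 0.759769947 and ∂z/∂y = −n_y/n_z = 0.014715841.
Intercept c from SP-1: 3115.1 − 287196.08 − 87428.03 = −371509.01.
At (377247, 5941597): z = 286620.9 + 87435.6 − 371509.01 = 2547.5 ft.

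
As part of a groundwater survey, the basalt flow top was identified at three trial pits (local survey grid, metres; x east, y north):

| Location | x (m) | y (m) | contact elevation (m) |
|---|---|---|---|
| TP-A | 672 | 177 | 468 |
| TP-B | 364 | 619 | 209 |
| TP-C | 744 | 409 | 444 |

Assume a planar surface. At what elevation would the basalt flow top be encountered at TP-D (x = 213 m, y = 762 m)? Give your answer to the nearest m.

101 m

Let the plane be z = a·x + b·y + c.
TP-B−TP-A: −308a + 442b = −259;  TP-C−TP-A: 72a + 232b = −24.
Solving gives a = 0.47909, b = −0.25213.
Then c = 468 − a·672 − b·177 = 190.68.
At (213, 762): z = 102.0 − 192.1 + 190.68 = 100.6 m.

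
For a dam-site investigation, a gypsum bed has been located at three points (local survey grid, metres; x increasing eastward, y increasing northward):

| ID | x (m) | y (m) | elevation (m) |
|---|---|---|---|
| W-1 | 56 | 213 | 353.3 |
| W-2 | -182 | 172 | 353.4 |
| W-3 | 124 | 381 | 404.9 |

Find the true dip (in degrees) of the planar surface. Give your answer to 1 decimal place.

18.5°

Let the plane be z = a·x + b·y + c.
W-2−W-1: −238a − 41b = 0.1;  W-3−W-1: 68a + 168b = 51.6.
Solving gives a = −0.05733, b = 0.33035.
Gradient magnitude |∇z| = √(a² + b²) = √(0.00329 + 0.10913) = 0.33528.
True dip = arctan(0.33528) = 18.5°, dipping toward S (azimuth ≈ 170°).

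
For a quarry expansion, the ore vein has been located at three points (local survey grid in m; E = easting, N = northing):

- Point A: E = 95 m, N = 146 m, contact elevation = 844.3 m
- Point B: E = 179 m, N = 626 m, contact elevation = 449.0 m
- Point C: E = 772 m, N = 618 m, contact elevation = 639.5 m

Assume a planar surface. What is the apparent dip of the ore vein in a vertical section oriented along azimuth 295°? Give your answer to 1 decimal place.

Two edge vectors: Point A→Point B = (84, 480, -395.3), Point A→Point C = (677, 472, -204.8).
Normal n = (Point A→Point B) × (Point A→Point C) = (88277.6, -250414.9, -285312).
So ∂z/∂E = −n_x/n_z = 0.30941 and ∂z/∂N = −n_y/n_z = −0.87769.
Unit vector along 295° is (sin 295°, cos 295°) = (-0.9063, 0.4226).
Slope in that direction = a·(-0.9063) + b·(0.4226) = −0.65135.
Apparent dip = arctan|0.65135| = 33.1° (true dip is 42.9°, so apparent ≤ true as expected).

33.1°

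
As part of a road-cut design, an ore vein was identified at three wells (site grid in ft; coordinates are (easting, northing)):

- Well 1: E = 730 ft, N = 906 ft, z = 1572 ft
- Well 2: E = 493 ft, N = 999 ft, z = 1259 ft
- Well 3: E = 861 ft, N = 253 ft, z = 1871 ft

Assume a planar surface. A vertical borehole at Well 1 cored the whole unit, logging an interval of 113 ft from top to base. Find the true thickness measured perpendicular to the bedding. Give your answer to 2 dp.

Let the plane be z = a·E + b·N + c.
Well 2−Well 1: −237a + 93b = −313;  Well 3−Well 1: 131a − 653b = 299.
Solving gives a = 1.23849, b = −0.20943.
|∇z| = √(a²+b²) = 1.25608, so dip δ = arctan(1.25608) = 51.48°.
True thickness = vertical thickness × cos δ = 113 × cos 51.48° = 70.38 ft.

70.38 ft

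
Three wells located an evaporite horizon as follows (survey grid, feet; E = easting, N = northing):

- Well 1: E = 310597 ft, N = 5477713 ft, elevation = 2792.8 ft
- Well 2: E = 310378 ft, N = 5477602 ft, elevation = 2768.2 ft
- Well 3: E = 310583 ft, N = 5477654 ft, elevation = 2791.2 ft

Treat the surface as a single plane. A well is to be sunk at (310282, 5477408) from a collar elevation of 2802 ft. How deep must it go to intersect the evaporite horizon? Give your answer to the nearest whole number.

Let the plane be z = a·E + b·N + c.
Well 2−Well 1: −219a − 111b = −24.6;  Well 3−Well 1: −14a − 59b = −1.6.
Solving gives a = 0.11206123, b = 0.00052784.
Then c = 2792.8 − a·310597 − b·5477713 = −34904.46.
At (310282, 5477408): z_contact = 34770.6 + 2891.2 − 34904.46 = 2757.3 ft.
Depth below ground = 2802 − 2757.3 = 45 ft.

45 ft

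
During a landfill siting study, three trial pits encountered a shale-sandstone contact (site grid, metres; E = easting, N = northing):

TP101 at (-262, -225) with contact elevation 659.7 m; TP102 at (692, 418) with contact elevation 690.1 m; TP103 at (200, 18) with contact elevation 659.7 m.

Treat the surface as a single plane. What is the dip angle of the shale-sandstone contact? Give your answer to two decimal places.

Two edge vectors: TP101→TP102 = (954, 643, 30.4), TP101→TP103 = (462, 243, 0).
Normal n = (TP101→TP102) × (TP101→TP103) = (-7387.2, 14044.8, -65244).
So ∂z/∂E = −n_x/n_z = −0.11322 and ∂z/∂N = −n_y/n_z = 0.21527.
Gradient magnitude |∇z| = √(a² + b²) = √(0.01282 + 0.04634) = 0.24323.
True dip = arctan(0.24323) = 13.67°, dipping toward SSE (azimuth ≈ 152°).

13.67°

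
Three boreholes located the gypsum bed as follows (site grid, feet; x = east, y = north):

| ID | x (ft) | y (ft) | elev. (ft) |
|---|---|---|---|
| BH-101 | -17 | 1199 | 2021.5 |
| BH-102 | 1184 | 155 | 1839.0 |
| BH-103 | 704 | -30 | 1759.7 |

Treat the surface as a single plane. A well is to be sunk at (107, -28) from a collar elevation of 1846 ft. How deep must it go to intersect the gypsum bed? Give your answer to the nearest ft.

126 ft

Two edge vectors: BH-101→BH-102 = (1201, -1044, -182.5), BH-101→BH-103 = (721, -1229, -261.8).
Normal n = (BH-101→BH-102) × (BH-101→BH-103) = (49026.7, 182839.3, -723305).
So ∂z/∂x = −n_x/n_z = 0.06778 and ∂z/∂y = −n_y/n_z = 0.25278.
Intercept c from BH-101: 2021.5 + 1.15 − 303.09 = 1719.57.
At (107, -28): z_contact = 7.3 − 7.1 + 1719.57 = 1719.7 ft.
Depth below ground = 1846 − 1719.7 = 126 ft.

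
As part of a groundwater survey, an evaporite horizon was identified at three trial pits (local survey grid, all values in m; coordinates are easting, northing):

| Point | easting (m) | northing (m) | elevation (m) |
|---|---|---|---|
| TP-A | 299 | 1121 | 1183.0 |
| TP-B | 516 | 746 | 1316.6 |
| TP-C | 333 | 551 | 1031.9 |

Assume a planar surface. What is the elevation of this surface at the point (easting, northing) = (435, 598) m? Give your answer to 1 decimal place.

Two edge vectors: TP-A→TP-B = (217, -375, 133.6), TP-A→TP-C = (34, -570, -151.1).
Normal n = (TP-A→TP-B) × (TP-A→TP-C) = (132814.5, 37331.1, -110940).
So ∂z/∂easting = −n_x/n_z = 1.197174 and ∂z/∂northing = −n_y/n_z = 0.336498.
Intercept c from TP-A: 1183 − 357.96 − 377.21 = 447.83.
At (435, 598): z = 520.8 + 201.2 + 447.83 = 1169.8 m.

1169.8 m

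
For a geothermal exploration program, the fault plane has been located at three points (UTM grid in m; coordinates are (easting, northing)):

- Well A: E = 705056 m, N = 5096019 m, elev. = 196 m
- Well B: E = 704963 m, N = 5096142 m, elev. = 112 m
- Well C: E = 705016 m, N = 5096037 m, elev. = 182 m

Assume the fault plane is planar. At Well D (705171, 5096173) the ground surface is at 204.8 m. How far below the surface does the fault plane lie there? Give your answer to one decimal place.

Two edge vectors: Well A→Well B = (-93, 123, -84), Well A→Well C = (-40, 18, -14).
Normal n = (Well A→Well B) × (Well A→Well C) = (-210, 2058, 3246).
So ∂z/∂E = −n_x/n_z = 0.064695009 and ∂z/∂N = −n_y/n_z = −0.634011091.
Intercept c from Well A: 196 − 45613.60 + 3230932.56 = 3185514.96.
At (705171, 5096173): z_contact = 45621.04 − 3231030.20 + 3185514.96 = 105.80 m.
Depth below ground = 204.8 − 105.80 = 99.0 m.

99.0 m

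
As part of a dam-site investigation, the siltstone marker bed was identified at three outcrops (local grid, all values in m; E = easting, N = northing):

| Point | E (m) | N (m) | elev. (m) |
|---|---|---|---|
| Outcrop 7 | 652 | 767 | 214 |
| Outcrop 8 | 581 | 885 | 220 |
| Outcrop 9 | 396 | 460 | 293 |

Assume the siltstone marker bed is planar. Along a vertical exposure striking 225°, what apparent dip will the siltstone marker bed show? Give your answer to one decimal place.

11.7°

Two edge vectors: Outcrop 7→Outcrop 8 = (-71, 118, 6), Outcrop 7→Outcrop 9 = (-256, -307, 79).
Normal n = (Outcrop 7→Outcrop 8) × (Outcrop 7→Outcrop 9) = (11164, 4073, 52005).
So ∂z/∂E = −n_x/n_z = −0.21467 and ∂z/∂N = −n_y/n_z = −0.07832.
Unit vector along 225° is (sin 225°, cos 225°) = (-0.7071, -0.7071).
Slope in that direction = a·(-0.7071) + b·(-0.7071) = 0.20718.
Apparent dip = arctan|0.20718| = 11.7° (true dip is 12.9°, so apparent ≤ true as expected).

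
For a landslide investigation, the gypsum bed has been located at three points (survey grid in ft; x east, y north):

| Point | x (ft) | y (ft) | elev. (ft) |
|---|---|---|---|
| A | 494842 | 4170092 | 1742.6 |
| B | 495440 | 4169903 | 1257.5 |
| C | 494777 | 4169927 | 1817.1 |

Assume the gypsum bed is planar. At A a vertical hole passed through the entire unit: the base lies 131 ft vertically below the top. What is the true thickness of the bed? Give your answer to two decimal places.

Let the plane be z = a·x + b·y + c.
B−A: 598a − 189b = −485.1;  C−A: −65a − 165b = 74.5.
Solving gives a = −0.84829, b = −0.11734.
|∇z| = √(a²+b²) = 0.85637, so dip δ = arctan(0.85637) = 40.58°.
True thickness = vertical thickness × cos δ = 131 × cos 40.58° = 99.50 ft.

99.50 ft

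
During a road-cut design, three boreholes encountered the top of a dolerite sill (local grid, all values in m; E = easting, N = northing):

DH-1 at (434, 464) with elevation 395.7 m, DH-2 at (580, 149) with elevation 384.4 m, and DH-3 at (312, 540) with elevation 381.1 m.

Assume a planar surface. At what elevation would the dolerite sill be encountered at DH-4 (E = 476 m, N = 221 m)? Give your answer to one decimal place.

372.9 m

Two edge vectors: DH-1→DH-2 = (146, -315, -11.3), DH-1→DH-3 = (-122, 76, -14.6).
Normal n = (DH-1→DH-2) × (DH-1→DH-3) = (5457.8, 3510.2, -27334).
So ∂z/∂E = −n_x/n_z = 0.19967 and ∂z/∂N = −n_y/n_z = 0.12842.
Intercept c from DH-1: 395.7 − 86.66 − 59.59 = 249.46.
At (476, 221): z = 95.0 + 28.4 + 249.46 = 372.9 m.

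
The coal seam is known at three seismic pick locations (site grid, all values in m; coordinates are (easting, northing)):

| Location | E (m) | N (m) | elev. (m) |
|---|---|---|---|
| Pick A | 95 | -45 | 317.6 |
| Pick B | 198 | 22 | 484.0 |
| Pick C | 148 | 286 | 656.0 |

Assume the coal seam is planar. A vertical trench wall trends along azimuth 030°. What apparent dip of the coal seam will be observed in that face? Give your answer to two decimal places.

Two edge vectors: Pick A→Pick B = (103, 67, 166.4), Pick A→Pick C = (53, 331, 338.4).
Normal n = (Pick A→Pick B) × (Pick A→Pick C) = (-32405.6, -26036, 30542).
So ∂z/∂E = −n_x/n_z = 1.06102 and ∂z/∂N = −n_y/n_z = 0.85247.
Unit vector along 030° is (sin 30°, cos 30°) = (0.5000, 0.8660).
Slope in that direction = a·(0.5000) + b·(0.8660) = 1.26877.
Apparent dip = arctan|1.26877| = 51.76° (true dip is 53.7°, so apparent ≤ true as expected).

51.76°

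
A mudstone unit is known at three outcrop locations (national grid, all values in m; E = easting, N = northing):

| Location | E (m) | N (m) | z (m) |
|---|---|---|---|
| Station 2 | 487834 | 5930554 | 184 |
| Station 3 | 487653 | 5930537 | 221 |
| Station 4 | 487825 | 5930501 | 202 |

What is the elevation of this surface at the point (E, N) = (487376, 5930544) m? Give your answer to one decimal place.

267.4 m

Two edge vectors: Station 2→Station 3 = (-181, -17, 37), Station 2→Station 4 = (-9, -53, 18).
Normal n = (Station 2→Station 3) × (Station 2→Station 4) = (1655, 2925, 9440).
So ∂z/∂E = −n_x/n_z = −0.175317797 and ∂z/∂N = −n_y/n_z = −0.309851695.
Intercept c from Station 2: 184 + 85525.98 + 1837592.21 = 1923302.19.
At (487376, 5930544): z = −85445.7 − 1837589.1 + 1923302.19 = 267.4 m.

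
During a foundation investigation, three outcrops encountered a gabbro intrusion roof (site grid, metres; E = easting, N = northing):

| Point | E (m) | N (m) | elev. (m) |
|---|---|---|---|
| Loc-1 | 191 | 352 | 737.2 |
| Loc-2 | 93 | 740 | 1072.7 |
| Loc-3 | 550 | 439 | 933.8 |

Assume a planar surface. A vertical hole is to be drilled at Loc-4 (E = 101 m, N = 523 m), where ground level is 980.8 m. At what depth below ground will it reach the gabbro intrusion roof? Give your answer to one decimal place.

110.7 m

Two edge vectors: Loc-1→Loc-2 = (-98, 388, 335.5), Loc-1→Loc-3 = (359, 87, 196.6).
Normal n = (Loc-1→Loc-2) × (Loc-1→Loc-3) = (47092.3, 139711.3, -147818).
So ∂z/∂E = −n_x/n_z = 0.31858 and ∂z/∂N = −n_y/n_z = 0.94516.
Intercept c from Loc-1: 737.2 − 60.85 − 332.70 = 343.66.
At (101, 523): z_contact = 32.18 + 494.32 + 343.66 = 870.15 m.
Depth below ground = 980.8 − 870.15 = 110.7 m.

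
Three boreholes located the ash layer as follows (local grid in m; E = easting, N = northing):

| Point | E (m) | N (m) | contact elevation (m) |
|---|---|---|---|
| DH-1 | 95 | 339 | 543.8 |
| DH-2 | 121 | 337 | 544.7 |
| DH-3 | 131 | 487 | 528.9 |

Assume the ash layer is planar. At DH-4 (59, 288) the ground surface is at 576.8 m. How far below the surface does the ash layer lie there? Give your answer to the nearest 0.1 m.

28.5 m

Two edge vectors: DH-1→DH-2 = (26, -2, 0.9), DH-1→DH-3 = (36, 148, -14.9).
Normal n = (DH-1→DH-2) × (DH-1→DH-3) = (-103.4, 419.8, 3920).
So ∂z/∂E = −n_x/n_z = 0.02638 and ∂z/∂N = −n_y/n_z = −0.10709.
Intercept c from DH-1: 543.8 − 2.51 + 36.30 = 577.60.
At (59, 288): z_contact = 1.56 − 30.84 + 577.60 = 548.31 m.
Depth below ground = 576.8 − 548.31 = 28.5 m.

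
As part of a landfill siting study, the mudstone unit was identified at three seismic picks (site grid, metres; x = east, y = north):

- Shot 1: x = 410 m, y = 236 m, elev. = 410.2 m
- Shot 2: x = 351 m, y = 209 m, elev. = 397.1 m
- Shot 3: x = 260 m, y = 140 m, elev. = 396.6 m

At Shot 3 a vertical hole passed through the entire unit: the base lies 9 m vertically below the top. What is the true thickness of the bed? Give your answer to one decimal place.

6.7 m

Two edge vectors: Shot 1→Shot 2 = (-59, -27, -13.1), Shot 1→Shot 3 = (-150, -96, -13.6).
Normal n = (Shot 1→Shot 2) × (Shot 1→Shot 3) = (-890.4, 1162.6, 1614).
So ∂z/∂x = −n_x/n_z = 0.55167 and ∂z/∂y = −n_y/n_z = −0.72032.
|∇z| = √(a²+b²) = 0.90731, so dip δ = arctan(0.90731) = 42.22°.
True thickness = vertical thickness × cos δ = 9 × cos 42.22° = 6.7 m.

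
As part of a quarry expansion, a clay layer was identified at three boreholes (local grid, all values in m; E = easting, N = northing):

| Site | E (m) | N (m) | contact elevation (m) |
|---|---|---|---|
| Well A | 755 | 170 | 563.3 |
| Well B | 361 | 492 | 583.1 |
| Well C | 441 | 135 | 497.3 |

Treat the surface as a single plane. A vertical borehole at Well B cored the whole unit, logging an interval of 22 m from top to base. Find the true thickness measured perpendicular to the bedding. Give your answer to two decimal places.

Two edge vectors: Well A→Well B = (-394, 322, 19.8), Well A→Well C = (-314, -35, -66).
Normal n = (Well A→Well B) × (Well A→Well C) = (-20559, -32221.2, 114898).
So ∂z/∂E = −n_x/n_z = 0.17893 and ∂z/∂N = −n_y/n_z = 0.28043.
|∇z| = √(a²+b²) = 0.33266, so dip δ = arctan(0.33266) = 18.40°.
True thickness = vertical thickness × cos δ = 22 × cos 18.40° = 20.88 m.

20.88 m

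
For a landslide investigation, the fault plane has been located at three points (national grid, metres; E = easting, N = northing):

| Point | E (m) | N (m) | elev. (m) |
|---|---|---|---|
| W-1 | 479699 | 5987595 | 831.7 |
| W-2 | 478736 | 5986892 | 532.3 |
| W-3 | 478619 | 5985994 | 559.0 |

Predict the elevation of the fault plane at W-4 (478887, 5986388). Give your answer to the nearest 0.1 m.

626.9 m

Let the plane be z = a·E + b·N + c.
W-2−W-1: −963a − 703b = −299.4;  W-3−W-1: −1080a − 1601b = −272.7.
Solving gives a = 0.367569132, b = −0.077623150.
Then c = 831.7 − a·479699 − b·5987595 = 289285.14.
At (478887, 5986388): z = 176024.1 − 464682.3 + 289285.14 = 626.9 m.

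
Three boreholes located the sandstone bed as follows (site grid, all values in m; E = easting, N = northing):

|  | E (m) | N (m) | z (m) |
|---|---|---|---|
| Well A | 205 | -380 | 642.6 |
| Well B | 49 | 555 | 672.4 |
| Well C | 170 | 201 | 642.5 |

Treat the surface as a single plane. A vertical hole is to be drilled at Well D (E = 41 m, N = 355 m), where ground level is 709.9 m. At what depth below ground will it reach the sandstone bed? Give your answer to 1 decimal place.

Let the plane be z = a·E + b·N + c.
Well B−Well A: −156a + 935b = 29.8;  Well C−Well A: −35a + 581b = −0.1.
Solving gives a = −0.30059, b = −0.01828.
Then c = 642.6 − a·205 − b·-380 = 697.27.
At (41, 355): z_contact = −12.32 − 6.49 + 697.27 = 678.46 m.
Depth below ground = 709.9 − 678.46 = 31.4 m.

31.4 m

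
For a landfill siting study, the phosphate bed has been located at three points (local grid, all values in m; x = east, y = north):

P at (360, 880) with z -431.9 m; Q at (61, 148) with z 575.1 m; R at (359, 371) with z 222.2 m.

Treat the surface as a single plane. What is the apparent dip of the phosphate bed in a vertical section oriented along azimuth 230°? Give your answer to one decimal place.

Two edge vectors: P→Q = (-299, -732, 1007), P→R = (-1, -509, 654.1).
Normal n = (P→Q) × (P→R) = (33761.8, 194568.9, 151459).
So ∂z/∂x = −n_x/n_z = −0.22291 and ∂z/∂y = −n_y/n_z = −1.28463.
Unit vector along 230° is (sin 230°, cos 230°) = (-0.7660, -0.6428).
Slope in that direction = a·(-0.7660) + b·(-0.6428) = 0.99650.
Apparent dip = arctan|0.99650| = 44.9° (true dip is 52.5°, so apparent ≤ true as expected).

44.9°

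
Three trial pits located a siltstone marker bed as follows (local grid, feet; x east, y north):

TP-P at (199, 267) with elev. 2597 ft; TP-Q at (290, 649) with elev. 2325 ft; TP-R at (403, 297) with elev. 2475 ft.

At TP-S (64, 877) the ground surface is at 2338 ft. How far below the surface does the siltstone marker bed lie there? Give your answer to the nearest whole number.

32 ft

Two edge vectors: TP-P→TP-Q = (91, 382, -272), TP-P→TP-R = (204, 30, -122).
Normal n = (TP-P→TP-Q) × (TP-P→TP-R) = (-38444, -44386, -75198).
So ∂z/∂x = −n_x/n_z = −0.51124 and ∂z/∂y = −n_y/n_z = −0.59026.
Intercept c from TP-P: 2597 + 101.74 + 157.60 = 2856.33.
At (64, 877): z_contact = −32.7 − 517.7 + 2856.33 = 2306.0 ft.
Depth below ground = 2338 − 2306.0 = 32 ft.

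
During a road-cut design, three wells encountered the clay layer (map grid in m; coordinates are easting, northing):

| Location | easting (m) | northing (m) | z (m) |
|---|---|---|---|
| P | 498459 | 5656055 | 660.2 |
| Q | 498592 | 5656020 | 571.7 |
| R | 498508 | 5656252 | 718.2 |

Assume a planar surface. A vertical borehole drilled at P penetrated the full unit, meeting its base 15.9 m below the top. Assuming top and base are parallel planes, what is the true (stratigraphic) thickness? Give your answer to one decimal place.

13.0 m

Let the plane be z = a·easting + b·northing + c.
Q−P: 133a − 35b = −88.5;  R−P: 49a + 197b = 58.
Solving gives a = −0.55182, b = 0.43167.
|∇z| = √(a²+b²) = 0.70060, so dip δ = arctan(0.70060) = 35.02°.
True thickness = vertical thickness × cos δ = 15.9 × cos 35.02° = 13.0 m.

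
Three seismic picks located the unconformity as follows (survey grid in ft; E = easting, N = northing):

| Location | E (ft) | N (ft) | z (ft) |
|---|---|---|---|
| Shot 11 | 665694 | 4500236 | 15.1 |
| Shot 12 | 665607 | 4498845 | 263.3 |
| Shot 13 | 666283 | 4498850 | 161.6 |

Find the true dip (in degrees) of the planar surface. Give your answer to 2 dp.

12.71°

Let the plane be z = a·E + b·N + c.
Shot 12−Shot 11: −87a − 1391b = 248.2;  Shot 13−Shot 11: 589a − 1386b = 146.5.
Solving gives a = −0.14919, b = −0.16910.
Gradient magnitude |∇z| = √(a² + b²) = √(0.02226 + 0.02860) = 0.22551.
True dip = arctan(0.22551) = 12.71°, dipping toward NE (azimuth ≈ 041°).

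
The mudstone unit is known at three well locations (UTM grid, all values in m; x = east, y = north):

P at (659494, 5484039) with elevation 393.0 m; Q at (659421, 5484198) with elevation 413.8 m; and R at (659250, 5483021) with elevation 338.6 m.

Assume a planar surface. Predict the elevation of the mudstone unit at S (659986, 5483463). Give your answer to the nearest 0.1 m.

Let the plane be z = a·x + b·y + c.
Q−P: −73a + 159b = 20.8;  R−P: −244a − 1018b = −54.4.
Solving gives a = −0.110731147, b = 0.079978782.
Then c = 393 − a·659494 − b·5484039 = −365187.23.
At (659986, 5483463): z = −73081.0 + 438560.7 − 365187.23 = 292.5 m.

292.5 m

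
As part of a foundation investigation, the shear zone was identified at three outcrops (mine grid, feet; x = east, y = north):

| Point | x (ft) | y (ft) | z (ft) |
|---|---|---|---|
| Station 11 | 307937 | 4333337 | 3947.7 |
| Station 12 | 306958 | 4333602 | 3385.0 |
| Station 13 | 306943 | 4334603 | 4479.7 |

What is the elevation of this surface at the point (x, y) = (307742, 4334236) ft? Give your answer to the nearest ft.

4772 ft

Two edge vectors: Station 11→Station 12 = (-979, 265, -562.7), Station 11→Station 13 = (-994, 1266, 532).
Normal n = (Station 11→Station 12) × (Station 11→Station 13) = (853358.2, 1080151.8, -976004).
So ∂z/∂x = −n_x/n_z = 0.87433883 and ∂z/∂y = −n_y/n_z = 1.10670837.
Intercept c from Station 11: 3947.7 − 269241.28 − 4795740.35 = −5061033.92.
At (307742, 4334236): z = 269070.8 + 4796735.3 − 5061033.92 = 4772.1 ft.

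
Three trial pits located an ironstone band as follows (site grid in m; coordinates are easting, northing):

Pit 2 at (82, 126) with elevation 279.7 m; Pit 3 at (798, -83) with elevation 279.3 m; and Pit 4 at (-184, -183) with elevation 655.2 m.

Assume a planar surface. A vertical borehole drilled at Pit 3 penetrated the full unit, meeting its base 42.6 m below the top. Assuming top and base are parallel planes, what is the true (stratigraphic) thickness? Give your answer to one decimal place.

30.0 m

Let the plane be z = a·easting + b·northing + c.
Pit 3−Pit 2: 716a − 209b = −0.4;  Pit 4−Pit 2: −266a − 309b = 375.5.
Solving gives a = −0.28393, b = −0.97079.
|∇z| = √(a²+b²) = 1.01146, so dip δ = arctan(1.01146) = 45.33°.
True thickness = vertical thickness × cos δ = 42.6 × cos 45.33° = 30.0 m.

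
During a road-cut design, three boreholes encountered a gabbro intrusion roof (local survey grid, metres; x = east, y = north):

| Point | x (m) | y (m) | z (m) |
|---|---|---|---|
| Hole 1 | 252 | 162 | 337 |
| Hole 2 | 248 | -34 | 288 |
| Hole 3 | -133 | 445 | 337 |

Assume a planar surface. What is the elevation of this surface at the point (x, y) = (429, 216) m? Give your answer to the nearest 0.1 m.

382.3 m

Two edge vectors: Hole 1→Hole 2 = (-4, -196, -49), Hole 1→Hole 3 = (-385, 283, 0).
Normal n = (Hole 1→Hole 2) × (Hole 1→Hole 3) = (13867, 18865, -76592).
So ∂z/∂x = −n_x/n_z = 0.18105 and ∂z/∂y = −n_y/n_z = 0.24631.
Intercept c from Hole 1: 337 − 45.62 − 39.90 = 251.47.
At (429, 216): z = 77.7 + 53.2 + 251.47 = 382.3 m.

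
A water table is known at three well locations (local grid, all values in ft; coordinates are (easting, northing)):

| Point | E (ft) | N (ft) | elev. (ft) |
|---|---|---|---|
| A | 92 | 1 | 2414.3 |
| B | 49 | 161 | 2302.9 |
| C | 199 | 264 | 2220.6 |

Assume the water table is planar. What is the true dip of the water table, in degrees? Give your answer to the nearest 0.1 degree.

Two edge vectors: A→B = (-43, 160, -111.4), A→C = (107, 263, -193.7).
Normal n = (A→B) × (A→C) = (-1693.8, -20248.9, -28429).
So ∂z/∂E = −n_x/n_z = −0.05958 and ∂z/∂N = −n_y/n_z = −0.71226.
Gradient magnitude |∇z| = √(a² + b²) = √(0.00355 + 0.50732) = 0.71475.
True dip = arctan(0.71475) = 35.6°, dipping toward N (azimuth ≈ 005°).

35.6°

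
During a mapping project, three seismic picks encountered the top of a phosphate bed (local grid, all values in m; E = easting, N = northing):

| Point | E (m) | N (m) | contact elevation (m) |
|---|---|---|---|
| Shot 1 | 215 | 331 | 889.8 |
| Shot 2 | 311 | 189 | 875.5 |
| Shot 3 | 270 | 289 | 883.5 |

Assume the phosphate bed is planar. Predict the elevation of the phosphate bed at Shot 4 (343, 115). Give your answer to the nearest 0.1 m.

Two edge vectors: Shot 1→Shot 2 = (96, -142, -14.3), Shot 1→Shot 3 = (55, -42, -6.3).
Normal n = (Shot 1→Shot 2) × (Shot 1→Shot 3) = (294, -181.7, 3778).
So ∂z/∂E = −n_x/n_z = −0.07782 and ∂z/∂N = −n_y/n_z = 0.04809.
Intercept c from Shot 1: 889.8 + 16.73 − 15.92 = 890.61.
At (343, 115): z = −26.7 + 5.5 + 890.61 = 869.5 m.

869.5 m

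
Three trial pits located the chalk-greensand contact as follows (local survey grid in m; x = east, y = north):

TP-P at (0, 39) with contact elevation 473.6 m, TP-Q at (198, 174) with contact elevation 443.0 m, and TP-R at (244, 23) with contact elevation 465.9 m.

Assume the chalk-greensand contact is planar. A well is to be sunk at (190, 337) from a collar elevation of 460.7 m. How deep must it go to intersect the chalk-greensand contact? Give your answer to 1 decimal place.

44.2 m

Two edge vectors: TP-P→TP-Q = (198, 135, -30.6), TP-P→TP-R = (244, -16, -7.7).
Normal n = (TP-P→TP-Q) × (TP-P→TP-R) = (-1529.1, -5941.8, -36108).
So ∂z/∂x = −n_x/n_z = −0.04235 and ∂z/∂y = −n_y/n_z = −0.16456.
Intercept c from TP-P: 473.6 + 0.00 + 6.42 = 480.02.
At (190, 337): z_contact = −8.05 − 55.46 + 480.02 = 416.52 m.
Depth below ground = 460.7 − 416.52 = 44.2 m.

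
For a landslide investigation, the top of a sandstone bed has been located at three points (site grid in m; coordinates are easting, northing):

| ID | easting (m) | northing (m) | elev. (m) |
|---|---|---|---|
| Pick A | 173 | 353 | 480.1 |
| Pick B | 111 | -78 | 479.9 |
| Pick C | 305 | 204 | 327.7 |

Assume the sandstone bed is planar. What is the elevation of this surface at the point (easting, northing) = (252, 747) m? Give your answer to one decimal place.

458.1 m

Two edge vectors: Pick A→Pick B = (-62, -431, -0.2), Pick A→Pick C = (132, -149, -152.4).
Normal n = (Pick A→Pick B) × (Pick A→Pick C) = (65654.6, -9475.2, 66130).
So ∂z/∂easting = −n_x/n_z = −0.99281 and ∂z/∂northing = −n_y/n_z = 0.14328.
Intercept c from Pick A: 480.1 + 171.76 − 50.58 = 601.28.
At (252, 747): z = −250.2 + 107.0 + 601.28 = 458.1 m.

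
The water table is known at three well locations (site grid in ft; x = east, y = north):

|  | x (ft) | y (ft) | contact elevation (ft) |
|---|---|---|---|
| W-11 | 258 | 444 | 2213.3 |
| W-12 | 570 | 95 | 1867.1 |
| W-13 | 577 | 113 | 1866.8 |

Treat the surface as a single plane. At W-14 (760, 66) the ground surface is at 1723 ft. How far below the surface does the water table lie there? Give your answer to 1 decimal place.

Two edge vectors: W-11→W-12 = (312, -349, -346.2), W-11→W-13 = (319, -331, -346.5).
Normal n = (W-11→W-12) × (W-11→W-13) = (6336.3, -2329.8, 8059).
So ∂z/∂x = −n_x/n_z = −0.78624 and ∂z/∂y = −n_y/n_z = 0.28909.
Intercept c from W-11: 2213.3 + 202.85 − 128.36 = 2287.79.
At (760, 66): z_contact = −597.54 + 19.08 + 2287.79 = 1709.33 ft.
Depth below ground = 1723 − 1709.33 = 13.7 ft.

13.7 ft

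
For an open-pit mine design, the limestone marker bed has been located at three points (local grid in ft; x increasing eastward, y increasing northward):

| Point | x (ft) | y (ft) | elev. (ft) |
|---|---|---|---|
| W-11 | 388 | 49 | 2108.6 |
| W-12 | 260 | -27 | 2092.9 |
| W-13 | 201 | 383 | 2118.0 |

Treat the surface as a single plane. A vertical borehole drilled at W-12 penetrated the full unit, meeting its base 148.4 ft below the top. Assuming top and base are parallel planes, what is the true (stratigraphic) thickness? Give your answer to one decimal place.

147.5 ft

Let the plane be z = a·x + b·y + c.
W-12−W-11: −128a − 76b = −15.7;  W-13−W-11: −187a + 334b = 9.4.
Solving gives a = 0.07951, b = 0.07266.
|∇z| = √(a²+b²) = 0.10771, so dip δ = arctan(0.10771) = 6.15°.
True thickness = vertical thickness × cos δ = 148.4 × cos 6.15° = 147.5 ft.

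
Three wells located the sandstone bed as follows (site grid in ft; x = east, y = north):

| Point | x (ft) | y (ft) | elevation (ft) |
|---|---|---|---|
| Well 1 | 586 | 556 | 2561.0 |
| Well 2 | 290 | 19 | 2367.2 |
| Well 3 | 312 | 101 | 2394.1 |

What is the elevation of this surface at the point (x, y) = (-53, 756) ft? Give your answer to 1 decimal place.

Two edge vectors: Well 1→Well 2 = (-296, -537, -193.8), Well 1→Well 3 = (-274, -455, -166.9).
Normal n = (Well 1→Well 2) × (Well 1→Well 3) = (1446.3, 3698.8, -12458).
So ∂z/∂x = −n_x/n_z = 0.11609 and ∂z/∂y = −n_y/n_z = 0.29690.
Intercept c from Well 1: 2561 − 68.03 − 165.08 = 2327.89.
At (-53, 756): z = −6.2 + 224.5 + 2327.89 = 2546.2 ft.

2546.2 ft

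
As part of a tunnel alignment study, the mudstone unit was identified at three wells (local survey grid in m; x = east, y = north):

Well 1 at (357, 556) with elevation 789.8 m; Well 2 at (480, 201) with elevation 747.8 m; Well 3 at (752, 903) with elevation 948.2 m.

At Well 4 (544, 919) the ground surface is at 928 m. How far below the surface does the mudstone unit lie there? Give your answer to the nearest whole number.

24 m

Let the plane be z = a·x + b·y + c.
Well 2−Well 1: 123a − 355b = −42;  Well 3−Well 1: 395a + 347b = 158.4.
Solving gives a = 0.22776, b = 0.19722.
Then c = 789.8 − a·357 − b·556 = 598.84.
At (544, 919): z_contact = 123.9 + 181.2 + 598.84 = 904.0 m.
Depth below ground = 928 − 904.0 = 24 m.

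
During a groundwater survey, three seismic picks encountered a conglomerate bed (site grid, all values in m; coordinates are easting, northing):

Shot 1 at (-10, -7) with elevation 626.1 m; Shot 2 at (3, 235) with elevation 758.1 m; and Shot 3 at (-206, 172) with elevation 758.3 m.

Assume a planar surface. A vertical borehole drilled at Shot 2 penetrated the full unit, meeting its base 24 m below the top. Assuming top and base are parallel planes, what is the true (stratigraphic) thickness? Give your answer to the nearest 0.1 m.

Two edge vectors: Shot 1→Shot 2 = (13, 242, 132), Shot 1→Shot 3 = (-196, 179, 132.2).
Normal n = (Shot 1→Shot 2) × (Shot 1→Shot 3) = (8364.4, -27590.6, 49759).
So ∂z/∂easting = −n_x/n_z = −0.16810 and ∂z/∂northing = −n_y/n_z = 0.55448.
|∇z| = √(a²+b²) = 0.57941, so dip δ = arctan(0.57941) = 30.09°.
True thickness = vertical thickness × cos δ = 24 × cos 30.09° = 20.8 m.

20.8 m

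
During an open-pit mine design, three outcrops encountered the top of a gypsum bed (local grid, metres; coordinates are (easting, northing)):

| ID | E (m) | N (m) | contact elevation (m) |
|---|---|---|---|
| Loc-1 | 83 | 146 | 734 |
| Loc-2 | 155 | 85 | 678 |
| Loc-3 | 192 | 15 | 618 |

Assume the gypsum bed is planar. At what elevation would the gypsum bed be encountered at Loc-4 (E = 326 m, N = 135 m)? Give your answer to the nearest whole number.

702 m

Two edge vectors: Loc-1→Loc-2 = (72, -61, -56), Loc-1→Loc-3 = (109, -131, -116).
Normal n = (Loc-1→Loc-2) × (Loc-1→Loc-3) = (-260, 2248, -2783).
So ∂z/∂E = −n_x/n_z = −0.09342 and ∂z/∂N = −n_y/n_z = 0.80776.
Intercept c from Loc-1: 734 + 7.75 − 117.93 = 623.82.
At (326, 135): z = −30.5 + 109.0 + 623.82 = 702.4 m.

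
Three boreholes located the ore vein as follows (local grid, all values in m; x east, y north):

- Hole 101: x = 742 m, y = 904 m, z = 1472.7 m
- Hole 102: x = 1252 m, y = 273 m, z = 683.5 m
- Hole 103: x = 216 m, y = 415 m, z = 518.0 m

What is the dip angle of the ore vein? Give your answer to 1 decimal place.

Two edge vectors: Hole 101→Hole 102 = (510, -631, -789.2), Hole 101→Hole 103 = (-526, -489, -954.7).
Normal n = (Hole 101→Hole 102) × (Hole 101→Hole 103) = (216496.9, 902016.2, -581296).
So ∂z/∂x = −n_x/n_z = 0.37244 and ∂z/∂y = −n_y/n_z = 1.55173.
Gradient magnitude |∇z| = √(a² + b²) = √(0.13871 + 2.40788) = 1.59580.
True dip = arctan(1.59580) = 57.9°, dipping toward SSW (azimuth ≈ 193°).

57.9°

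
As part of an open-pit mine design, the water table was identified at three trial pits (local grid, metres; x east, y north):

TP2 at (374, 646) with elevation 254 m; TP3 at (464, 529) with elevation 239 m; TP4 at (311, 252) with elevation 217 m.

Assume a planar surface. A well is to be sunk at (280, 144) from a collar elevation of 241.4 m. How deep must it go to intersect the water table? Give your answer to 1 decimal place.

Let the plane be z = a·x + b·y + c.
TP3−TP2: 90a − 117b = −15;  TP4−TP2: −63a − 394b = −37.
Solving gives a = −0.03691, b = 0.09981.
Then c = 254 − a·374 − b·646 = 203.33.
At (280, 144): z_contact = −10.34 + 14.37 + 203.33 = 207.36 m.
Depth below ground = 241.4 − 207.36 = 34.0 m.

34.0 m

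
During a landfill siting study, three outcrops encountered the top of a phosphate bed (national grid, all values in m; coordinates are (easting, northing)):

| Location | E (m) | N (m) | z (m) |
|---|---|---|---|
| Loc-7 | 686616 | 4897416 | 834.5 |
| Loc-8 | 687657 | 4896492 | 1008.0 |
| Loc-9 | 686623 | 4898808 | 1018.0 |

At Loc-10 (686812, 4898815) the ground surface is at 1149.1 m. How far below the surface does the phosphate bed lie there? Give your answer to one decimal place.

Two edge vectors: Loc-7→Loc-8 = (1041, -924, 173.5), Loc-7→Loc-9 = (7, 1392, 183.5).
Normal n = (Loc-7→Loc-8) × (Loc-7→Loc-9) = (-411066, -189809, 1455540).
So ∂z/∂E = −n_x/n_z = 0.282414774 and ∂z/∂N = −n_y/n_z = 0.130404523.
Intercept c from Loc-7: 834.5 − 193910.50 − 638645.20 = −831721.20.
At (686812, 4898815): z_contact = 193965.86 + 638827.64 − 831721.20 = 1072.29 m.
Depth below ground = 1149.1 − 1072.29 = 76.8 m.

76.8 m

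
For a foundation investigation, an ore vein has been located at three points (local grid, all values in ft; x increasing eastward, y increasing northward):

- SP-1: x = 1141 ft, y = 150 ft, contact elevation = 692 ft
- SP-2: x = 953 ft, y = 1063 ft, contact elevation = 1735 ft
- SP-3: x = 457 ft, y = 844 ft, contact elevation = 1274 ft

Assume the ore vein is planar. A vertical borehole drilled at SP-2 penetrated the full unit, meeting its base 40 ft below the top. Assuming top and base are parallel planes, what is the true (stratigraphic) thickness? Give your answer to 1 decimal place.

24.6 ft

Two edge vectors: SP-1→SP-2 = (-188, 913, 1043), SP-1→SP-3 = (-684, 694, 582).
Normal n = (SP-1→SP-2) × (SP-1→SP-3) = (-192476, -603996, 494020).
So ∂z/∂x = −n_x/n_z = 0.38961 and ∂z/∂y = −n_y/n_z = 1.22261.
|∇z| = √(a²+b²) = 1.28319, so dip δ = arctan(1.28319) = 52.07°.
True thickness = vertical thickness × cos δ = 40 × cos 52.07° = 24.6 ft.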